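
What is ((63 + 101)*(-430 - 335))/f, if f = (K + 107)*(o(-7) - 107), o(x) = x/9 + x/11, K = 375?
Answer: 6210270/2586653 ≈ 2.4009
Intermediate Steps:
o(x) = 20*x/99 (o(x) = x*(⅑) + x*(1/11) = x/9 + x/11 = 20*x/99)
f = -5173306/99 (f = (375 + 107)*((20/99)*(-7) - 107) = 482*(-140/99 - 107) = 482*(-10733/99) = -5173306/99 ≈ -52256.)
((63 + 101)*(-430 - 335))/f = ((63 + 101)*(-430 - 335))/(-5173306/99) = (164*(-765))*(-99/5173306) = -125460*(-99/5173306) = 6210270/2586653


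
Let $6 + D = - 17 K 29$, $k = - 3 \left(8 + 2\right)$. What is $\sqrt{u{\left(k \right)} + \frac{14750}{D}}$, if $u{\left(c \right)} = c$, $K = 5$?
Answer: $\frac{4 i \sqrt{13726405}}{2471} \approx 5.9974 i$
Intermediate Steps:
$k = -30$ ($k = \left(-3\right) 10 = -30$)
$D = -2471$ ($D = -6 + \left(-17\right) 5 \cdot 29 = -6 - 2465 = -2471$)
$\sqrt{u{\left(k \right)} + \frac{14750}{D}} = \sqrt{-30 + \frac{14750}{-2471}} = \sqrt{-30 + 14750 \left(- \frac{1}{2471}\right)} = \sqrt{-30 - \frac{14750}{2471}} = \sqrt{- \frac{88880}{2471}} = \frac{4 i \sqrt{13726405}}{2471}$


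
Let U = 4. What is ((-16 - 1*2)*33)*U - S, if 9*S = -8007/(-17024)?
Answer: -121349741/51072 ≈ -2376.1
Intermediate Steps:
S = 2669/51072 (S = (-8007/(-17024))/9 = (-8007*(-1/17024))/9 = (⅑)*(8007/17024) = 2669/51072 ≈ 0.052260)
((-16 - 1*2)*33)*U - S = ((-16 - 1*2)*33)*4 - 1*2669/51072 = ((-16 - 2)*33)*4 - 2669/51072 = -18*33*4 - 2669/51072 = -594*4 - 2669/51072 = -2376 - 2669/51072 = -121349741/51072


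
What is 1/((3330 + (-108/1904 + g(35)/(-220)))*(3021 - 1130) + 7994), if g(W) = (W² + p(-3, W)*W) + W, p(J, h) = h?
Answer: 1309/8225176156 ≈ 1.5915e-7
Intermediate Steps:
g(W) = W + 2*W² (g(W) = (W² + W*W) + W = (W² + W²) + W = 2*W² + W = W + 2*W²)
1/((3330 + (-108/1904 + g(35)/(-220)))*(3021 - 1130) + 7994) = 1/((3330 + (-108/1904 + (35*(1 + 2*35))/(-220)))*(3021 - 1130) + 7994) = 1/((3330 + (-108*1/1904 + (35*(1 + 70))*(-1/220)))*1891 + 7994) = 1/((3330 + (-27/476 + (35*71)*(-1/220)))*1891 + 7994) = 1/((3330 + (-27/476 + 2485*(-1/220)))*1891 + 7994) = 1/((3330 + (-27/476 - 497/44))*1891 + 7994) = 1/((3330 - 14860/1309)*1891 + 7994) = 1/((4344110/1309)*1891 + 7994) = 1/(8214712010/1309 + 7994) = 1/(8225176156/1309) = 1309/8225176156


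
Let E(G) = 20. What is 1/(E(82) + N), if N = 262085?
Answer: 1/262105 ≈ 3.8153e-6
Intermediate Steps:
1/(E(82) + N) = 1/(20 + 262085) = 1/262105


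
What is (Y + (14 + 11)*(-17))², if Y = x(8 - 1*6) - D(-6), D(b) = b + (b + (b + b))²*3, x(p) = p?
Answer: 1929321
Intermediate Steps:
D(b) = b + 27*b² (D(b) = b + (b + 2*b)²*3 = b + (3*b)²*3 = b + (9*b²)*3 = b + 27*b²)
Y = -964 (Y = (8 - 1*6) - (-6)*(1 + 27*(-6)) = (8 - 6) - (-6)*(1 - 162) = 2 - (-6)*(-161) = 2 - 1*966 = 2 - 966 = -964)
(Y + (14 + 11)*(-17))² = (-964 + (14 + 11)*(-17))² = (-964 + 25*(-17))² = (-964 - 425)² = (-1389)² = 1929321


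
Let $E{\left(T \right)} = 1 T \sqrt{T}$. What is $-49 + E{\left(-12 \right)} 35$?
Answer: $-49 - 840 i \sqrt{3} \approx -49.0 - 1454.9 i$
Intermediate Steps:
$E{\left(T \right)} = T^{\frac{3}{2}}$ ($E{\left(T \right)} = T \sqrt{T} = T^{\frac{3}{2}}$)
$-49 + E{\left(-12 \right)} 35 = -49 + \left(-12\right)^{\frac{3}{2}} \cdot 35 = -49 + - 24 i \sqrt{3} \cdot 35 = -49 - 840 i \sqrt{3}$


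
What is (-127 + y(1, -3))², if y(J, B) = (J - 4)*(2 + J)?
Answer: 18496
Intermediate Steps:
y(J, B) = (-4 + J)*(2 + J)
(-127 + y(1, -3))² = (-127 + (-8 + 1² - 2*1))² = (-127 + (-8 + 1 - 2))² = (-127 - 9)² = (-136)² = 18496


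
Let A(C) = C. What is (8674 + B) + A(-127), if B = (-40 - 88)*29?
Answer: 4835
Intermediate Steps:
B = -3712 (B = -128*29 = -3712)
(8674 + B) + A(-127) = (8674 - 3712) - 127 = 4962 - 127 = 4835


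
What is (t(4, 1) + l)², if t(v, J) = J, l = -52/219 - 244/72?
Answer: 11909401/1726596 ≈ 6.8976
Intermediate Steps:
l = -4765/1314 (l = -52*1/219 - 244*1/72 = -52/219 - 61/18 = -4765/1314 ≈ -3.6263)
(t(4, 1) + l)² = (1 - 4765/1314)² = (-3451/1314)² = 11909401/1726596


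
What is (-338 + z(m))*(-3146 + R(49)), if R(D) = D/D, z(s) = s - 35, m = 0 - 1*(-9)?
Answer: 1144780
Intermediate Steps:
m = 9 (m = 0 + 9 = 9)
z(s) = -35 + s
R(D) = 1
(-338 + z(m))*(-3146 + R(49)) = (-338 + (-35 + 9))*(-3146 + 1) = (-338 - 26)*(-3145) = -364*(-3145) = 1144780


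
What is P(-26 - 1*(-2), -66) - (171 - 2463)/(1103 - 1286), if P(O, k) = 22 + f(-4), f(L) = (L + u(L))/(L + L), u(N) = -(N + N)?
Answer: 1095/122 ≈ 8.9754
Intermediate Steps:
u(N) = -2*N
f(L) = -1/2 (f(L) = (L - 2*L)/(L + L) = (-L)/((2*L)) = (-L)*(1/(2*L)) = -1/2)
P(O, k) = 43/2 (P(O, k) = 22 - 1/2 = 43/2)
P(-26 - 1*(-2), -66) - (171 - 2463)/(1103 - 1286) = 43/2 - (171 - 2463)/(1103 - 1286) = 43/2 - (-2292)/(-183) = 43/2 - (-2292)*(-1)/183 = 43/2 - 1*764/61 = 43/2 - 764/61 = 1095/122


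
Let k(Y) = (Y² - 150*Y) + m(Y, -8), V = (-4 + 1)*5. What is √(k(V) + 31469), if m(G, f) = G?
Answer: √33929 ≈ 184.20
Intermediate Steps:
V = -15 (V = -3*5 = -15)
k(Y) = Y² - 149*Y (k(Y) = (Y² - 150*Y) + Y = Y² - 149*Y)
√(k(V) + 31469) = √(-15*(-149 - 15) + 31469) = √(-15*(-164) + 31469) = √(2460 + 31469) = √33929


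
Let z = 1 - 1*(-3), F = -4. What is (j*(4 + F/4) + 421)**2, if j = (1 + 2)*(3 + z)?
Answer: 234256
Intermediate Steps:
z = 4 (z = 1 + 3 = 4)
j = 21 (j = (1 + 2)*(3 + 4) = 3*7 = 21)
(j*(4 + F/4) + 421)**2 = (21*(4 - 4/4) + 421)**2 = (21*(4 - 4*1/4) + 421)**2 = (21*(4 - 1) + 421)**2 = (21*3 + 421)**2 = (63 + 421)**2 = 484**2 = 234256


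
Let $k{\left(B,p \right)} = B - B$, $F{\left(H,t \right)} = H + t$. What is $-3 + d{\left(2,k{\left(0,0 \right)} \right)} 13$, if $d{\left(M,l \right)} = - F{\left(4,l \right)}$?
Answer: $-55$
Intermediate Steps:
$k{\left(B,p \right)} = 0$
$d{\left(M,l \right)} = -4 - l$ ($d{\left(M,l \right)} = - (4 + l) = -4 - l$)
$-3 + d{\left(2,k{\left(0,0 \right)} \right)} 13 = -3 + \left(-4 - 0\right) 13 = -3 + \left(-4 + 0\right) 13 = -3 - 52 = -55$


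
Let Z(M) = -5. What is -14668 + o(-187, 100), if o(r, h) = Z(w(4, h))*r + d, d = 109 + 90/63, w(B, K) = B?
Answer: -95358/7 ≈ -13623.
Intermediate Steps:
d = 773/7 (d = 109 + 90*(1/63) = 109 + 10/7 = 773/7 ≈ 110.43)
o(r, h) = 773/7 - 5*r (o(r, h) = -5*r + 773/7 = 773/7 - 5*r)
-14668 + o(-187, 100) = -14668 + (773/7 - 5*(-187)) = -14668 + (773/7 + 935) = -14668 + 7318/7 = -95358/7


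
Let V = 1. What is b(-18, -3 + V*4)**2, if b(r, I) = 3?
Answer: 9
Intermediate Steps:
b(-18, -3 + V*4)**2 = 3**2 = 9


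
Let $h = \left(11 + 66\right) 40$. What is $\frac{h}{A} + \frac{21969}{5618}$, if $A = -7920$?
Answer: $\frac{89029}{25281} \approx 3.5216$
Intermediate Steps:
$h = 3080$ ($h = 77 \cdot 40 = 3080$)
$\frac{h}{A} + \frac{21969}{5618} = \frac{3080}{-7920} + \frac{21969}{5618} = 3080 \left(- \frac{1}{7920}\right) + 21969 \cdot \frac{1}{5618} = - \frac{7}{18} + \frac{21969}{5618} = \frac{89029}{25281}$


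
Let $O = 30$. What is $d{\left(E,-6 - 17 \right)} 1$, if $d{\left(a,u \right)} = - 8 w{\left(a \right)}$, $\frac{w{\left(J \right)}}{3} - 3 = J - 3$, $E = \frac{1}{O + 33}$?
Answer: $- \frac{8}{21} \approx -0.38095$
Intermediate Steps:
$E = \frac{1}{63}$ ($E = \frac{1}{30 + 33} = \frac{1}{63} \approx 0.015873$)
$w{\left(J \right)} = 3 J$ ($w{\left(J \right)} = 9 + 3 \left(J - 3\right) = 9 + 3 \left(-3 + J\right) = 9 + \left(-9 + 3 J\right) = 3 J$)
$d{\left(a,u \right)} = - 24 a$ ($d{\left(a,u \right)} = - 8 \cdot 3 a = - 24 a$)
$d{\left(E,-6 - 17 \right)} 1 = \left(-24\right) \frac{1}{63} \cdot 1 = \left(- \frac{8}{21}\right) 1 = - \frac{8}{21}$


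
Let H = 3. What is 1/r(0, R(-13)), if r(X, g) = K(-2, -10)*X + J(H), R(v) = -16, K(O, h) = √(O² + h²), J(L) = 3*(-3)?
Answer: -⅑ ≈ -0.11111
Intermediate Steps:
J(L) = -9
r(X, g) = -9 + 2*X*√26 (r(X, g) = √((-2)² + (-10)²)*X - 9 = √(4 + 100)*X - 9 = √104*X - 9 = (2*√26)*X - 9 = 2*X*√26 - 9 = -9 + 2*X*√26)
1/r(0, R(-13)) = 1/(-9 + 2*0*√26) = 1/(-9 + 0) = 1/(-9) = -⅑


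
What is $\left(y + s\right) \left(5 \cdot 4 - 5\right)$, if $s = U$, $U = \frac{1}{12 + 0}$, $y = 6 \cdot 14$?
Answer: $\frac{5045}{4} \approx 1261.3$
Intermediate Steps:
$y = 84$
$U = \frac{1}{12} \approx 0.083333$
$s = \frac{1}{12} \approx 0.083333$
$\left(y + s\right) \left(5 \cdot 4 - 5\right) = \left(84 + \frac{1}{12}\right) \left(5 \cdot 4 - 5\right) = \frac{1009 \left(20 - 5\right)}{12} = \frac{1009}{12} \cdot 15 = \frac{5045}{4}$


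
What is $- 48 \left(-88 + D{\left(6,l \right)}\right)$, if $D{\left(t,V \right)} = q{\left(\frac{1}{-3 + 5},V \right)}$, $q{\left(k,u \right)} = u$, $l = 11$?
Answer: $3696$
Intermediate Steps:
$D{\left(t,V \right)} = V$
$- 48 \left(-88 + D{\left(6,l \right)}\right) = - 48 \left(-88 + 11\right) = \left(-48\right) \left(-77\right) = 3696$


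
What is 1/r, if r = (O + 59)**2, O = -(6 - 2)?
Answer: 1/3025 ≈ 0.00033058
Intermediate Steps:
O = -4 (O = -1*4 = -4)
r = 3025 (r = (-4 + 59)**2 = 55**2 = 3025)
1/r = 1/3025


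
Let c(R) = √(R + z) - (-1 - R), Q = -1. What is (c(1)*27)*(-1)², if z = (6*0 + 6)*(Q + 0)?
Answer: 54 + 27*I*√5 ≈ 54.0 + 60.374*I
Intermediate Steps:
z = -6 (z = (6*0 + 6)*(-1 + 0) = (0 + 6)*(-1) = 6*(-1) = -6)
c(R) = 1 + R + √(-6 + R) (c(R) = √(R - 6) - (-1 - R) = √(-6 + R) + (1 + R) = 1 + R + √(-6 + R))
(c(1)*27)*(-1)² = ((1 + 1 + √(-6 + 1))*27)*(-1)² = ((1 + 1 + √(-5))*27)*1 = ((1 + 1 + I*√5)*27)*1 = ((2 + I*√5)*27)*1 = (54 + 27*I*√5)*1 = 54 + 27*I*√5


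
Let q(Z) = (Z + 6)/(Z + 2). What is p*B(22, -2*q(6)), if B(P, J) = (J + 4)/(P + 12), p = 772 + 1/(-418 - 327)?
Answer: 575139/25330 ≈ 22.706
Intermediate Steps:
q(Z) = (6 + Z)/(2 + Z)
p = 575139/745 (p = 772 + 1/(-745) = 772 - 1/745 = 575139/745 ≈ 772.00)
B(P, J) = (4 + J)/(12 + P)
p*B(22, -2*q(6)) = 575139*((4 - 2*(6 + 6)/(2 + 6))/(12 + 22))/745 = 575139*((4 - 2*12/8)/34)/745 = 575139*((4 - 12/4)/34)/745 = 575139*((4 - 2*3/2)/34)/745 = 575139*((4 - 3)/34)/745 = 575139*((1/34)*1)/745 = (575139/745)*(1/34) = 575139/25330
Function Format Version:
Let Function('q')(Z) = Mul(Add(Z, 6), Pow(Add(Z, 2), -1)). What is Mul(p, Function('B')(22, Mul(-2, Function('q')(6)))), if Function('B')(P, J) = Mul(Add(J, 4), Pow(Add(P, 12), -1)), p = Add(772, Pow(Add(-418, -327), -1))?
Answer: Rational(575139, 25330) ≈ 22.706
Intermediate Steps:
Function('q')(Z) = Mul(Pow(Add(2, Z), -1), Add(6, Z)) (Function('q')(Z) = Mul(Add(6, Z), Pow(Add(2, Z), -1)) = Mul(Pow(Add(2, Z), -1), Add(6, Z)))
p = Rational(575139, 745) (p = Add(772, Pow(-745, -1)) = Add(772, Rational(-1, 745)) = Rational(575139, 745) ≈ 772.00)
Function('B')(P, J) = Mul(Pow(Add(12, P), -1), Add(4, J)) (Function('B')(P, J) = Mul(Add(4, J), Pow(Add(12, P), -1)) = Mul(Pow(Add(12, P), -1), Add(4, J)))
Mul(p, Function('B')(22, Mul(-2, Function('q')(6)))) = Mul(Rational(575139, 745), Mul(Pow(Add(12, 22), -1), Add(4, Mul(-2, Mul(Pow(Add(2, 6), -1), Add(6, 6)))))) = Mul(Rational(575139, 745), Mul(Pow(34, -1), Add(4, Mul(-2, Mul(Pow(8, -1), 12))))) = Mul(Rational(575139, 745), Mul(Rational(1, 34), Add(4, Mul(-2, Mul(Rational(1, 8), 12))))) = Mul(Rational(575139, 745), Mul(Rational(1, 34), Add(4, Mul(-2, Rational(3, 2))))) = Mul(Rational(575139, 745), Mul(Rational(1, 34), Add(4, -3))) = Mul(Rational(575139, 745), Mul(Rational(1, 34), 1)) = Mul(Rational(575139, 745), Rational(1, 34)) = Rational(575139, 25330)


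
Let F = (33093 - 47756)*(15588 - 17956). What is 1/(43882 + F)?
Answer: 1/34765866 ≈ 2.8764e-8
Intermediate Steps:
F = 34721984 (F = -14663*(-2368) = 34721984)
1/(43882 + F) = 1/(43882 + 34721984) = 1/34765866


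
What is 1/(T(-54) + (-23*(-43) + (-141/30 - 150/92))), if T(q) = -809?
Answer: 115/19972 ≈ 0.0057581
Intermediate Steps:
1/(T(-54) + (-23*(-43) + (-141/30 - 150/92))) = 1/(-809 + (-23*(-43) + (-141/30 - 150/92))) = 1/(-809 + (989 + (-141*1/30 - 150*1/92))) = 1/(-809 + (989 + (-47/10 - 75/46))) = 1/(-809 + (989 - 728/115)) = 1/(-809 + 113007/115) = 1/(19972/115) = 115/19972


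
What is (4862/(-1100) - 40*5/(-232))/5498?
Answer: -5159/7972100 ≈ -0.00064713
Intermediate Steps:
(4862/(-1100) - 40*5/(-232))/5498 = (4862*(-1/1100) - 200*(-1/232))*(1/5498) = (-221/50 + 25/29)*(1/5498) = -5159/1450*1/5498 = -5159/7972100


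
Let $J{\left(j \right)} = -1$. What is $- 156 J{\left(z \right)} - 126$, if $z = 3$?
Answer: $30$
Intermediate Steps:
$- 156 J{\left(z \right)} - 126 = \left(-156\right) \left(-1\right) - 126 = 156 - 126 = 30$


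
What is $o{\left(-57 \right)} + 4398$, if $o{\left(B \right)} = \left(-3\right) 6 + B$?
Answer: $4323$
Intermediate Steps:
$o{\left(B \right)} = -18 + B$
$o{\left(-57 \right)} + 4398 = \left(-18 - 57\right) + 4398 = -75 + 4398 = 4323$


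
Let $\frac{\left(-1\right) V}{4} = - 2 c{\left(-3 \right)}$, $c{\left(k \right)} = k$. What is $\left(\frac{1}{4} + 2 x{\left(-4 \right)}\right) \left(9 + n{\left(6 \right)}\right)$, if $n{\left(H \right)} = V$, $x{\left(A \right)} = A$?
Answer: $\frac{465}{4} \approx 116.25$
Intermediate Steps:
$V = -24$ ($V = - 4 \left(\left(-2\right) \left(-3\right)\right) = \left(-4\right) 6 = -24$)
$n{\left(H \right)} = -24$
$\left(\frac{1}{4} + 2 x{\left(-4 \right)}\right) \left(9 + n{\left(6 \right)}\right) = \left(\frac{1}{4} + 2 \left(-4\right)\right) \left(9 - 24\right) = \left(\frac{1}{4} - 8\right) \left(-15\right) = \left(- \frac{31}{4}\right) \left(-15\right) = \frac{465}{4}$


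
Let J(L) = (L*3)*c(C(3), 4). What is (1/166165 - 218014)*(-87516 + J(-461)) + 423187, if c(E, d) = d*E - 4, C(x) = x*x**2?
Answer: 8380951517362387/166165 ≈ 5.0438e+10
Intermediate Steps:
C(x) = x**3
c(E, d) = -4 + E*d (c(E, d) = E*d - 4 = -4 + E*d)
J(L) = 312*L (J(L) = (L*3)*(-4 + 3**3*4) = (3*L)*(-4 + 27*4) = (3*L)*(-4 + 108) = (3*L)*104 = 312*L)
(1/166165 - 218014)*(-87516 + J(-461)) + 423187 = (1/166165 - 218014)*(-87516 + 312*(-461)) + 423187 = (1/166165 - 218014)*(-87516 - 143832) + 423187 = -36226296309/166165*(-231348) + 423187 = 8380881198494532/166165 + 423187 = 8380951517362387/166165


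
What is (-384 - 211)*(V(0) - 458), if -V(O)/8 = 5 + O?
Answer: 296310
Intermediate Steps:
V(O) = -40 - 8*O (V(O) = -8*(5 + O) = -40 - 8*O)
(-384 - 211)*(V(0) - 458) = (-384 - 211)*((-40 - 8*0) - 458) = -595*((-40 + 0) - 458) = -595*(-40 - 458) = -595*(-498) = 296310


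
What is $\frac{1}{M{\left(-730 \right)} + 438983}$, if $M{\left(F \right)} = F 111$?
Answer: $\frac{1}{357953} \approx 2.7937 \cdot 10^{-6}$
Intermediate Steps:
$M{\left(F \right)} = 111 F$
$\frac{1}{M{\left(-730 \right)} + 438983} = \frac{1}{111 \left(-730\right) + 438983} = \frac{1}{-81030 + 438983} = \frac{1}{357953}$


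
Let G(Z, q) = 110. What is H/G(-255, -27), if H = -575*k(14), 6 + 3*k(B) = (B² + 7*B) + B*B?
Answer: -2530/3 ≈ -843.33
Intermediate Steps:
k(B) = -2 + 2*B²/3 + 7*B/3 (k(B) = -2 + ((B² + 7*B) + B*B)/3 = -2 + ((B² + 7*B) + B²)/3 = -2 + (2*B² + 7*B)/3 = -2 + (2*B²/3 + 7*B/3) = -2 + 2*B²/3 + 7*B/3)
H = -278300/3 (H = -575*(-2 + (⅔)*14² + (7/3)*14) = -575*(-2 + (⅔)*196 + 98/3) = -575*(-2 + 392/3 + 98/3) = -575*484/3 = -278300/3 ≈ -92767.)
H/G(-255, -27) = -278300/3/110 = -278300/3*1/110 = -2530/3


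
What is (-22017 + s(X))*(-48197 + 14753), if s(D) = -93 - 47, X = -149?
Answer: 741018708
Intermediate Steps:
s(D) = -140
(-22017 + s(X))*(-48197 + 14753) = (-22017 - 140)*(-48197 + 14753) = -22157*(-33444) = 741018708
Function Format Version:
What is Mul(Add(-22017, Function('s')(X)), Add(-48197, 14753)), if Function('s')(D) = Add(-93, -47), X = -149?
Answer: 741018708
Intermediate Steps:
Function('s')(D) = -140
Mul(Add(-22017, Function('s')(X)), Add(-48197, 14753)) = Mul(Add(-22017, -140), Add(-48197, 14753)) = Mul(-22157, -33444) = 741018708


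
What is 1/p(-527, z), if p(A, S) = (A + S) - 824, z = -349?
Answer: -1/1700 ≈ -0.00058824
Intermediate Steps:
p(A, S) = -824 + A + S
1/p(-527, z) = 1/(-824 - 527 - 349) = 1/(-1700) = -1/1700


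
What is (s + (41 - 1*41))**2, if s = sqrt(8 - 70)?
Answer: -62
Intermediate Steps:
s = I*sqrt(62) (s = sqrt(-62) = I*sqrt(62) ≈ 7.874*I)
(s + (41 - 1*41))**2 = (I*sqrt(62) + (41 - 1*41))**2 = (I*sqrt(62) + (41 - 41))**2 = (I*sqrt(62) + 0)**2 = (I*sqrt(62))**2 = -62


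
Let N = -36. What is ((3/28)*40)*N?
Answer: -1080/7 ≈ -154.29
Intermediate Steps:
((3/28)*40)*N = ((3/28)*40)*(-36) = (30/7)*(-36) = -1080/7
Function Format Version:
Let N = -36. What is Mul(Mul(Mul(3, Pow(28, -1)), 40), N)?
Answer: Rational(-1080, 7) ≈ -154.29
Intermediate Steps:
Mul(Mul(Mul(3, Pow(28, -1)), 40), N) = Mul(Mul(Mul(3, Pow(28, -1)), 40), -36) = Mul(Mul(Mul(3, Rational(1, 28)), 40), -36) = Mul(Mul(Rational(3, 28), 40), -36) = Mul(Rational(30, 7), -36) = Rational(-1080, 7)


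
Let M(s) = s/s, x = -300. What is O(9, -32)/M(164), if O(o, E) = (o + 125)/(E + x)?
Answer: -67/166 ≈ -0.40361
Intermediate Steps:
M(s) = 1
O(o, E) = (125 + o)/(-300 + E) (O(o, E) = (o + 125)/(E - 300) = (125 + o)/(-300 + E))
O(9, -32)/M(164) = ((125 + 9)/(-300 - 32))/1 = (134/(-332))*1 = -1/332*134*1 = -67/166*1 = -67/166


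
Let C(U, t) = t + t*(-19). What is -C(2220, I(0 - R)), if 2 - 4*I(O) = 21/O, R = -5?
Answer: -99/10 ≈ -9.9000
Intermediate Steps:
I(O) = ½ - 21/(4*O)
C(U, t) = -18*t (C(U, t) = t - 19*t = -18*t)
-C(2220, I(0 - R)) = -(-18)*(-21 + 2*(0 - 1*(-5)))/(4*(0 - 1*(-5))) = -(-18)*(-21 + 2*(0 + 5))/(4*(0 + 5)) = -(-18)*(¼)*(-21 + 2*5)/5 = -(-18)*(¼)*(⅕)*(-21 + 10) = -(-18)*(¼)*(⅕)*(-11) = -(-18)*(-11)/20 = -1*99/10 = -99/10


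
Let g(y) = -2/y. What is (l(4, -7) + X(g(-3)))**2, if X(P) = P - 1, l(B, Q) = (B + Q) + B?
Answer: 4/9 ≈ 0.44444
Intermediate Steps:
l(B, Q) = Q + 2*B
X(P) = -1 + P
(l(4, -7) + X(g(-3)))**2 = ((-7 + 2*4) + (-1 - 2/(-3)))**2 = ((-7 + 8) + (-1 - 2*(-1/3)))**2 = (1 + (-1 + 2/3))**2 = (1 - 1/3)**2 = (2/3)**2 = 4/9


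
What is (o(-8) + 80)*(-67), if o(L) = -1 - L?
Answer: -5829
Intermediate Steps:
(o(-8) + 80)*(-67) = ((-1 - 1*(-8)) + 80)*(-67) = ((-1 + 8) + 80)*(-67) = (7 + 80)*(-67) = 87*(-67) = -5829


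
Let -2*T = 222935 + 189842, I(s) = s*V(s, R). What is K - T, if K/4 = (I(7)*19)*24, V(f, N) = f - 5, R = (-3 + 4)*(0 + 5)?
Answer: 463849/2 ≈ 2.3192e+5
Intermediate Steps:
R = 5 (R = 1*5 = 5)
V(f, N) = -5 + f
I(s) = s*(-5 + s)
T = -412777/2 (T = -(222935 + 189842)/2 = -½*412777 = -412777/2 ≈ -2.0639e+5)
K = 25536 (K = 4*(((7*(-5 + 7))*19)*24) = 4*(((7*2)*19)*24) = 4*((14*19)*24) = 4*(266*24) = 4*6384 = 25536)
K - T = 25536 - 1*(-412777/2) = 25536 + 412777/2 = 463849/2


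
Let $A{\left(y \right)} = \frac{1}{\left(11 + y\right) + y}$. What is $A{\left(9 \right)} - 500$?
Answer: $- \frac{14499}{29} \approx -499.97$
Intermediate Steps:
$A{\left(y \right)} = \frac{1}{11 + 2 y}$
$A{\left(9 \right)} - 500 = \frac{1}{11 + 2 \cdot 9} - 500 = \frac{1}{11 + 18} - 500 = \frac{1}{29} - 500 = - \frac{14499}{29}$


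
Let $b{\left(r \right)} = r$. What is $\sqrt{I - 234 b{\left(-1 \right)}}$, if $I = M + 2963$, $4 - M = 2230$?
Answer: $\sqrt{971} \approx 31.161$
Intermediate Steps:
$M = -2226$ ($M = 4 - 2230 = -2226$)
$I = 737$ ($I = -2226 + 2963 = 737$)
$\sqrt{I - 234 b{\left(-1 \right)}} = \sqrt{737 - -234} = \sqrt{737 + 234} = \sqrt{971}$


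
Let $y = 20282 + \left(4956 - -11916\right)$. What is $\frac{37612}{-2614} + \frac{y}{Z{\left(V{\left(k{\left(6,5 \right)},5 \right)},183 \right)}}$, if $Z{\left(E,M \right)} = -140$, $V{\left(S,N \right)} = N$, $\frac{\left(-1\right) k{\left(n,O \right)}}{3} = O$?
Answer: $- \frac{25596559}{91490} \approx -279.77$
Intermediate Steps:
$k{\left(n,O \right)} = - 3 O$
$y = 37154$ ($y = 20282 + \left(4956 + 11916\right) = 20282 + 16872 = 37154$)
$\frac{37612}{-2614} + \frac{y}{Z{\left(V{\left(k{\left(6,5 \right)},5 \right)},183 \right)}} = \frac{37612}{-2614} + \frac{37154}{-140} = 37612 \left(- \frac{1}{2614}\right) + 37154 \left(- \frac{1}{140}\right) = - \frac{18806}{1307} - \frac{18577}{70} = - \frac{25596559}{91490}$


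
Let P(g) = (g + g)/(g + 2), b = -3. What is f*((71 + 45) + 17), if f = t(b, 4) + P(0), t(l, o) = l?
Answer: -399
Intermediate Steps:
P(g) = 2*g/(2 + g) (P(g) = (2*g)/(2 + g) = 2*g/(2 + g))
f = -3 (f = -3 + 2*0/(2 + 0) = -3 + 2*0/2 = -3 + 2*0*(1/2) = -3 + 0 = -3)
f*((71 + 45) + 17) = -3*((71 + 45) + 17) = -3*(116 + 17) = -3*133 = -399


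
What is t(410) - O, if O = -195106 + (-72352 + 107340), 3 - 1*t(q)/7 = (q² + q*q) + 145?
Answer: -2194276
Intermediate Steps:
t(q) = -994 - 14*q² (t(q) = 21 - 7*((q² + q*q) + 145) = 21 - 7*((q² + q²) + 145) = 21 - 7*(2*q² + 145) = 21 - 7*(145 + 2*q²) = 21 + (-1015 - 14*q²) = -994 - 14*q²)
O = -160118 (O = -195106 + 34988 = -160118)
t(410) - O = (-994 - 14*410²) - 1*(-160118) = (-994 - 14*168100) + 160118 = (-994 - 2353400) + 160118 = -2354394 + 160118 = -2194276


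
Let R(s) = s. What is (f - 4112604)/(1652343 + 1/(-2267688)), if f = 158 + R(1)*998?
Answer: -9323481292224/3746998392983 ≈ -2.4883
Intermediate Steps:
f = 1156 (f = 158 + 1*998 = 158 + 998 = 1156)
(f - 4112604)/(1652343 + 1/(-2267688)) = (1156 - 4112604)/(1652343 + 1/(-2267688)) = -4111448/(1652343 - 1/2267688) = -4111448/3746998392983/2267688 = -4111448*2267688/3746998392983 = -9323481292224/3746998392983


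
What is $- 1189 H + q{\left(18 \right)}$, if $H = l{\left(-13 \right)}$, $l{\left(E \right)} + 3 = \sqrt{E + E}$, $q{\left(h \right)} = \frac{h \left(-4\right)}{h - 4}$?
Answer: $\frac{24933}{7} - 1189 i \sqrt{26} \approx 3561.9 - 6062.7 i$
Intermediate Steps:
$q{\left(h \right)} = - \frac{4 h}{-4 + h}$ ($q{\left(h \right)} = \frac{\left(-4\right) h}{-4 + h} = - \frac{4 h}{-4 + h}$)
$l{\left(E \right)} = -3 + \sqrt{2} \sqrt{E}$ ($l{\left(E \right)} = -3 + \sqrt{E + E} = -3 + \sqrt{2 E} = -3 + \sqrt{2} \sqrt{E}$)
$H = -3 + i \sqrt{26}$ ($H = -3 + \sqrt{2} \sqrt{-13} = -3 + \sqrt{2} i \sqrt{13} = -3 + i \sqrt{26} \approx -3.0 + 5.099 i$)
$- 1189 H + q{\left(18 \right)} = - 1189 \left(-3 + i \sqrt{26}\right) - \frac{72}{-4 + 18} = \left(3567 - 1189 i \sqrt{26}\right) - \frac{72}{14} = \left(3567 - 1189 i \sqrt{26}\right) - 72 \cdot \frac{1}{14} = \left(3567 - 1189 i \sqrt{26}\right) - \frac{36}{7} = \frac{24933}{7} - 1189 i \sqrt{26}$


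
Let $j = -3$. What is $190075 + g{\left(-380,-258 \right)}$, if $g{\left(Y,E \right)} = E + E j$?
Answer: $190591$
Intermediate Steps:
$g{\left(Y,E \right)} = - 2 E$ ($g{\left(Y,E \right)} = E + E \left(-3\right) = E - 3 E = - 2 E$)
$190075 + g{\left(-380,-258 \right)} = 190075 - -516 = 190075 + 516 = 190591$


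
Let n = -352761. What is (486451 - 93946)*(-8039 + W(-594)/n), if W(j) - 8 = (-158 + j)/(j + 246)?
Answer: -32279424754499095/10230069 ≈ -3.1553e+9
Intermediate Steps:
W(j) = 8 + (-158 + j)/(246 + j) (W(j) = 8 + (-158 + j)/(j + 246) = 8 + (-158 + j)/(246 + j))
(486451 - 93946)*(-8039 + W(-594)/n) = (486451 - 93946)*(-8039 + ((1810 + 9*(-594))/(246 - 594))/(-352761)) = 392505*(-8039 + ((1810 - 5346)/(-348))*(-1/352761)) = 392505*(-8039 - 1/348*(-3536)*(-1/352761)) = 392505*(-8039 + (884/87)*(-1/352761)) = 392505*(-8039 - 884/30690207) = 392505*(-246718574957/30690207) = -32279424754499095/10230069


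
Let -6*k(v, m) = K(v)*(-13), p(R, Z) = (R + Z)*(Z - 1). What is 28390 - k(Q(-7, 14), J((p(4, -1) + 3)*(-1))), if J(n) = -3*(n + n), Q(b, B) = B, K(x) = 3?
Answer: 56767/2 ≈ 28384.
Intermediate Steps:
p(R, Z) = (-1 + Z)*(R + Z) (p(R, Z) = (R + Z)*(-1 + Z) = (-1 + Z)*(R + Z))
J(n) = -6*n
k(v, m) = 13/2 (k(v, m) = -(-13)/2 = -⅙*(-39) = 13/2)
28390 - k(Q(-7, 14), J((p(4, -1) + 3)*(-1))) = 28390 - 1*13/2 = 28390 - 13/2 = 56767/2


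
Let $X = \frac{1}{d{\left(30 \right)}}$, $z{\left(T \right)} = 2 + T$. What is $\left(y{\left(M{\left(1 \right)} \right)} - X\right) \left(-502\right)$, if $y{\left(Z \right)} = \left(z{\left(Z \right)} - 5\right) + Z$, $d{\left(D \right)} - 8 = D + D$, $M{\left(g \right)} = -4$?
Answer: $\frac{187999}{34} \approx 5529.4$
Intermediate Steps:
$d{\left(D \right)} = 8 + 2 D$ ($d{\left(D \right)} = 8 + \left(D + D\right) = 8 + 2 D$)
$y{\left(Z \right)} = -3 + 2 Z$ ($y{\left(Z \right)} = \left(\left(2 + Z\right) - 5\right) + Z = \left(-3 + Z\right) + Z = -3 + 2 Z$)
$X = \frac{1}{68}$ ($X = \frac{1}{8 + 2 \cdot 30} = \frac{1}{8 + 60} = \frac{1}{68} \approx 0.014706$)
$\left(y{\left(M{\left(1 \right)} \right)} - X\right) \left(-502\right) = \left(\left(-3 + 2 \left(-4\right)\right) - \frac{1}{68}\right) \left(-502\right) = \left(\left(-3 - 8\right) - \frac{1}{68}\right) \left(-502\right) = \left(-11 - \frac{1}{68}\right) \left(-502\right) = \left(- \frac{749}{68}\right) \left(-502\right) = \frac{187999}{34}$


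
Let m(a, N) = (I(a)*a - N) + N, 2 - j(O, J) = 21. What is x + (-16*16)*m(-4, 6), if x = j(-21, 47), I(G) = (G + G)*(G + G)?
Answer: 65517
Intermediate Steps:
j(O, J) = -19 (j(O, J) = 2 - 1*21 = 2 - 21 = -19)
I(G) = 4*G² (I(G) = (2*G)*(2*G) = 4*G²)
m(a, N) = 4*a³ (m(a, N) = ((4*a²)*a - N) + N = (4*a³ - N) + N = (-N + 4*a³) + N = 4*a³)
x = -19
x + (-16*16)*m(-4, 6) = -19 + (-16*16)*(4*(-4)³) = -19 - 1024*(-64) = -19 - 256*(-256) = -19 + 65536 = 65517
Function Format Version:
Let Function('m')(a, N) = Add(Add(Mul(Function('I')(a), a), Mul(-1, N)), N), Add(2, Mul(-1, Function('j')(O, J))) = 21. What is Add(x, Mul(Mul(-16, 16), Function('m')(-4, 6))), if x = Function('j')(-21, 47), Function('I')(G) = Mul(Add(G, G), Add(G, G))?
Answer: 65517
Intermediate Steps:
Function('j')(O, J) = -19 (Function('j')(O, J) = Add(2, Mul(-1, 21)) = Add(2, -21) = -19)
Function('I')(G) = Mul(4, Pow(G, 2)) (Function('I')(G) = Mul(Mul(2, G), Mul(2, G)) = Mul(4, Pow(G, 2)))
Function('m')(a, N) = Mul(4, Pow(a, 3)) (Function('m')(a, N) = Add(Add(Mul(Mul(4, Pow(a, 2)), a), Mul(-1, N)), N) = Add(Add(Mul(4, Pow(a, 3)), Mul(-1, N)), N) = Add(Add(Mul(-1, N), Mul(4, Pow(a, 3))), N) = Mul(4, Pow(a, 3)))
x = -19
Add(x, Mul(Mul(-16, 16), Function('m')(-4, 6))) = Add(-19, Mul(Mul(-16, 16), Mul(4, Pow(-4, 3)))) = Add(-19, Mul(-256, Mul(4, -64))) = Add(-19, Mul(-256, -256)) = Add(-19, 65536) = 65517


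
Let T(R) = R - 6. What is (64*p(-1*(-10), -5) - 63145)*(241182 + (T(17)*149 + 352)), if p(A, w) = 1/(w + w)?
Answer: -76783576961/5 ≈ -1.5357e+10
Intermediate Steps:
T(R) = -6 + R
p(A, w) = 1/(2*w)
(64*p(-1*(-10), -5) - 63145)*(241182 + (T(17)*149 + 352)) = (64*((½)/(-5)) - 63145)*(241182 + ((-6 + 17)*149 + 352)) = (64*((½)*(-⅕)) - 63145)*(241182 + (11*149 + 352)) = (64*(-⅒) - 63145)*(241182 + (1639 + 352)) = (-32/5 - 63145)*(241182 + 1991) = -315757/5*243173 = -76783576961/5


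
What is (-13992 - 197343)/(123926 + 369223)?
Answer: -70445/164383 ≈ -0.42854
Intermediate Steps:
(-13992 - 197343)/(123926 + 369223) = -211335/493149 = -211335*1/493149 = -70445/164383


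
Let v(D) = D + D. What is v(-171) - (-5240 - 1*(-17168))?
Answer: -12270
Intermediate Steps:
v(D) = 2*D
v(-171) - (-5240 - 1*(-17168)) = 2*(-171) - (-5240 - 1*(-17168)) = -342 - (-5240 + 17168) = -342 - 1*11928 = -342 - 11928 = -12270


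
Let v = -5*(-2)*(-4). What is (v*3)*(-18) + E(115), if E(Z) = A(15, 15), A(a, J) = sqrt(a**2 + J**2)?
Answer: 2160 + 15*sqrt(2) ≈ 2181.2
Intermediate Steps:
A(a, J) = sqrt(J**2 + a**2)
E(Z) = 15*sqrt(2) (E(Z) = sqrt(15**2 + 15**2) = sqrt(225 + 225) = sqrt(450) = 15*sqrt(2))
v = -40 (v = 10*(-4) = -40)
(v*3)*(-18) + E(115) = -40*3*(-18) + 15*sqrt(2) = -120*(-18) + 15*sqrt(2) = 2160 + 15*sqrt(2)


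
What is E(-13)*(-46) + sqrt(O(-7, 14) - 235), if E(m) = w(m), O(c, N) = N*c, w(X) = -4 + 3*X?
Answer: 1978 + 3*I*sqrt(37) ≈ 1978.0 + 18.248*I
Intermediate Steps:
E(m) = -4 + 3*m
E(-13)*(-46) + sqrt(O(-7, 14) - 235) = (-4 + 3*(-13))*(-46) + sqrt(14*(-7) - 235) = (-4 - 39)*(-46) + sqrt(-98 - 235) = -43*(-46) + sqrt(-333) = 1978 + 3*I*sqrt(37)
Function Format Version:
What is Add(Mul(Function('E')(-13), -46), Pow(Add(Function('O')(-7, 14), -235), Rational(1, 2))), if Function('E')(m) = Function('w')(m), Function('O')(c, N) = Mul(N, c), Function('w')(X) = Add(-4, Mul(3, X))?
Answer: Add(1978, Mul(3, I, Pow(37, Rational(1, 2)))) ≈ Add(1978.0, Mul(18.248, I))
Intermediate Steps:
Function('E')(m) = Add(-4, Mul(3, m))
Add(Mul(Function('E')(-13), -46), Pow(Add(Function('O')(-7, 14), -235), Rational(1, 2))) = Add(Mul(Add(-4, Mul(3, -13)), -46), Pow(Add(Mul(14, -7), -235), Rational(1, 2))) = Add(Mul(Add(-4, -39), -46), Pow(Add(-98, -235), Rational(1, 2))) = Add(Mul(-43, -46), Pow(-333, Rational(1, 2))) = Add(1978, Mul(3, I, Pow(37, Rational(1, 2))))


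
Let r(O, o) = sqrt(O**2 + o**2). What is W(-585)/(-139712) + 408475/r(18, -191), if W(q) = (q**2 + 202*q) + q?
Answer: -111735/69856 + 81695*sqrt(36805)/7361 ≈ 2127.6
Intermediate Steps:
W(q) = q**2 + 203*q
W(-585)/(-139712) + 408475/r(18, -191) = -585*(203 - 585)/(-139712) + 408475/(sqrt(18**2 + (-191)**2)) = -585*(-382)*(-1/139712) + 408475/(sqrt(324 + 36481)) = 223470*(-1/139712) + 408475/(sqrt(36805)) = -111735/69856 + 408475*(sqrt(36805)/36805) = -111735/69856 + 81695*sqrt(36805)/7361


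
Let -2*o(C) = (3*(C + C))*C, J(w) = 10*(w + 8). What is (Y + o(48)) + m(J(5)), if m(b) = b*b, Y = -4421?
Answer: 5567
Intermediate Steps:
J(w) = 80 + 10*w (J(w) = 10*(8 + w) = 80 + 10*w)
m(b) = b**2
o(C) = -3*C**2 (o(C) = -3*(C + C)*C/2 = -3*(2*C)*C/2 = -6*C*C/2 = -3*C**2)
(Y + o(48)) + m(J(5)) = (-4421 - 3*48**2) + (80 + 10*5)**2 = (-4421 - 3*2304) + (80 + 50)**2 = (-4421 - 6912) + 130**2 = -11333 + 16900 = 5567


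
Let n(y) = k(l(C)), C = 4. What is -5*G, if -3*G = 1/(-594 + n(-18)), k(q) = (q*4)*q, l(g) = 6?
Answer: -1/270 ≈ -0.0037037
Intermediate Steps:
k(q) = 4*q**2 (k(q) = (4*q)*q = 4*q**2)
n(y) = 144 (n(y) = 4*6**2 = 4*36 = 144)
G = 1/1350 (G = -1/(3*(-594 + 144)) = -1/3/(-450) = -1/3*(-1/450) = 1/1350 ≈ 0.00074074)
-5*G = -5*1/1350 = -1/270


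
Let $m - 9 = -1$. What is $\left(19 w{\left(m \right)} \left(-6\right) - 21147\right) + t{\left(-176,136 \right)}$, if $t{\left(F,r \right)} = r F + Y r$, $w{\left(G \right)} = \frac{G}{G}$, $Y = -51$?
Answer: $-52133$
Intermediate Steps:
$m = 8$ ($m = 9 - 1 = 8$)
$w{\left(G \right)} = 1$
$t{\left(F,r \right)} = - 51 r + F r$ ($t{\left(F,r \right)} = r F - 51 r = F r - 51 r = - 51 r + F r$)
$\left(19 w{\left(m \right)} \left(-6\right) - 21147\right) + t{\left(-176,136 \right)} = \left(19 \cdot 1 \left(-6\right) - 21147\right) + 136 \left(-51 - 176\right) = \left(19 \left(-6\right) - 21147\right) + 136 \left(-227\right) = \left(-114 - 21147\right) - 30872 = -21261 - 30872 = -52133$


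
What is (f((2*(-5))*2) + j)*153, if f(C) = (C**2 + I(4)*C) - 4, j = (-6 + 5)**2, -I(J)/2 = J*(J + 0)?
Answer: 158661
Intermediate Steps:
I(J) = -2*J**2 (I(J) = -2*J*(J + 0) = -2*J*J = -2*J**2)
j = 1 (j = (-1)**2 = 1)
f(C) = -4 + C**2 - 32*C (f(C) = (C**2 + (-2*4**2)*C) - 4 = (C**2 + (-2*16)*C) - 4 = (C**2 - 32*C) - 4 = -4 + C**2 - 32*C)
(f((2*(-5))*2) + j)*153 = ((-4 + ((2*(-5))*2)**2 - 32*2*(-5)*2) + 1)*153 = ((-4 + (-10*2)**2 - (-320)*2) + 1)*153 = ((-4 + (-20)**2 - 32*(-20)) + 1)*153 = ((-4 + 400 + 640) + 1)*153 = (1036 + 1)*153 = 1037*153 = 158661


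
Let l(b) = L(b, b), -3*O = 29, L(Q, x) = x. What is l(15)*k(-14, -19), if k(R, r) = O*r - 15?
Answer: 2530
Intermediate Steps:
O = -29/3 (O = -⅓*29 = -29/3 ≈ -9.6667)
l(b) = b
k(R, r) = -15 - 29*r/3 (k(R, r) = -29*r/3 - 15 = -15 - 29*r/3)
l(15)*k(-14, -19) = 15*(-15 - 29/3*(-19)) = 15*(-15 + 551/3) = 15*(506/3) = 2530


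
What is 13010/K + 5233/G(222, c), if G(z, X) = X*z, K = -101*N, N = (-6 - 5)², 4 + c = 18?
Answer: 23517413/37982868 ≈ 0.61916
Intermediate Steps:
c = 14 (c = -4 + 18 = 14)
N = 121 (N = (-11)² = 121)
K = -12221 (K = -101*121 = -12221)
13010/K + 5233/G(222, c) = 13010/(-12221) + 5233/((14*222)) = 13010*(-1/12221) + 5233/3108 = -13010/12221 + 5233*(1/3108) = -13010/12221 + 5233/3108 = 23517413/37982868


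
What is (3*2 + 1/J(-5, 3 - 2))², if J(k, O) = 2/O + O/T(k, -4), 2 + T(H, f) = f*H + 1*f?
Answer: 35344/841 ≈ 42.026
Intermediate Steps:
T(H, f) = -2 + f + H*f (T(H, f) = -2 + (f*H + 1*f) = -2 + (H*f + f) = -2 + (f + H*f) = -2 + f + H*f)
J(k, O) = 2/O + O/(-6 - 4*k) (J(k, O) = 2/O + O/(-2 - 4 + k*(-4)) = 2/O + O/(-2 - 4 - 4*k) = 2/O + O/(-6 - 4*k))
(3*2 + 1/J(-5, 3 - 2))² = (3*2 + 1/((12 - (3 - 2)² + 8*(-5))/(2*(3 - 2)*(3 + 2*(-5)))))² = (6 + 1/((½)*(12 - 1*1² - 40)/(1*(3 - 10))))² = (6 + 1/((½)*1*(12 - 1*1 - 40)/(-7)))² = (6 + 1/((½)*1*(-⅐)*(12 - 1 - 40)))² = (6 + 1/((½)*1*(-⅐)*(-29)))² = (6 + 1/(29/14))² = (6 + 14/29)² = (188/29)² = 35344/841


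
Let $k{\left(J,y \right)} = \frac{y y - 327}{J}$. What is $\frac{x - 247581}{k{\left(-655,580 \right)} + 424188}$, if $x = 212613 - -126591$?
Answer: $\frac{60013065}{277507067} \approx 0.21626$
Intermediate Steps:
$x = 339204$ ($x = 212613 + 126591 = 339204$)
$k{\left(J,y \right)} = \frac{-327 + y^{2}}{J}$ ($k{\left(J,y \right)} = \frac{y^{2} - 327}{J} = \frac{-327 + y^{2}}{J}$)
$\frac{x - 247581}{k{\left(-655,580 \right)} + 424188} = \frac{339204 - 247581}{\frac{-327 + 580^{2}}{-655} + 424188} = \frac{91623}{- \frac{-327 + 336400}{655} + 424188} = \frac{91623}{\left(- \frac{1}{655}\right) 336073 + 424188} = \frac{91623}{- \frac{336073}{655} + 424188} = \frac{91623}{\frac{277507067}{655}} = 91623 \cdot \frac{655}{277507067} = \frac{60013065}{277507067}$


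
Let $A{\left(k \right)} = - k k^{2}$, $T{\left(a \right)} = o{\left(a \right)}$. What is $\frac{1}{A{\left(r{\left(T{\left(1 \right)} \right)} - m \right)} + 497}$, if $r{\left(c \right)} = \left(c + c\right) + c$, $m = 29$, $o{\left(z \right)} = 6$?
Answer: $\frac{1}{1828} \approx 0.00054705$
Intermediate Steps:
$T{\left(a \right)} = 6$
$r{\left(c \right)} = 3 c$ ($r{\left(c \right)} = 2 c + c = 3 c$)
$A{\left(k \right)} = - k^{3}$
$\frac{1}{A{\left(r{\left(T{\left(1 \right)} \right)} - m \right)} + 497} = \frac{1}{- \left(3 \cdot 6 - 29\right)^{3} + 497} = \frac{1}{- \left(18 - 29\right)^{3} + 497} = \frac{1}{- \left(-11\right)^{3} + 497} = \frac{1}{\left(-1\right) \left(-1331\right) + 497} = \frac{1}{1331 + 497} = \frac{1}{1828}$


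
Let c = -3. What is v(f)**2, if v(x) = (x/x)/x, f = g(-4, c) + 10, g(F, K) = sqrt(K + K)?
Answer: (10 + I*sqrt(6))**(-2) ≈ 0.008366 - 0.0043601*I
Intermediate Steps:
g(F, K) = sqrt(2)*sqrt(K) (g(F, K) = sqrt(2*K) = sqrt(2)*sqrt(K))
f = 10 + I*sqrt(6) (f = sqrt(2)*sqrt(-3) + 10 = sqrt(2)*(I*sqrt(3)) + 10 = I*sqrt(6) + 10 = 10 + I*sqrt(6) ≈ 10.0 + 2.4495*I)
v(x) = 1/x
v(f)**2 = (1/(10 + I*sqrt(6)))**2 = (10 + I*sqrt(6))**(-2)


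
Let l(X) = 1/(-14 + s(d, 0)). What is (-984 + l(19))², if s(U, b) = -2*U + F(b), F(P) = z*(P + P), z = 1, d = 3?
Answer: 387341761/400 ≈ 9.6835e+5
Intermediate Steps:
F(P) = 2*P (F(P) = 1*(P + P) = 1*(2*P) = 2*P)
s(U, b) = -2*U + 2*b
l(X) = -1/20 (l(X) = 1/(-14 + (-2*3 + 2*0)) = 1/(-14 + (-6 + 0)) = 1/(-14 - 6) = 1/(-20) = -1/20)
(-984 + l(19))² = (-984 - 1/20)² = (-19681/20)² = 387341761/400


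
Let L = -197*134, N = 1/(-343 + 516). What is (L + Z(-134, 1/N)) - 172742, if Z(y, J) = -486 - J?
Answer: -199799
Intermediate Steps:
N = 1/173 ≈ 0.0057803
L = -26398
(L + Z(-134, 1/N)) - 172742 = (-26398 + (-486 - 1/1/173)) - 172742 = (-26398 + (-486 - 1*173)) - 172742 = (-26398 + (-486 - 173)) - 172742 = (-26398 - 659) - 172742 = -27057 - 172742 = -199799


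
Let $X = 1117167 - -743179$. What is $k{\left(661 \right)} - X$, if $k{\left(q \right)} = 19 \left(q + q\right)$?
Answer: $-1835228$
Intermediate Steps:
$X = 1860346$ ($X = 1117167 + 743179 = 1860346$)
$k{\left(q \right)} = 38 q$ ($k{\left(q \right)} = 19 \cdot 2 q = 38 q$)
$k{\left(661 \right)} - X = 38 \cdot 661 - 1860346 = 25118 - 1860346 = -1835228$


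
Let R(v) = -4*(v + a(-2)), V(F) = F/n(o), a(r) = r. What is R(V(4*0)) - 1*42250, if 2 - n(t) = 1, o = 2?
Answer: -42242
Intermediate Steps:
n(t) = 1 (n(t) = 2 - 1*1 = 2 - 1 = 1)
V(F) = F (V(F) = F/1 = F*1 = F)
R(v) = 8 - 4*v (R(v) = -4*(v - 2) = -4*(-2 + v) = 8 - 4*v)
R(V(4*0)) - 1*42250 = (8 - 16*0) - 1*42250 = (8 - 4*0) - 42250 = (8 + 0) - 42250 = 8 - 42250 = -42242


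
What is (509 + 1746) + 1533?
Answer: 3788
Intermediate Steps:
(509 + 1746) + 1533 = 2255 + 1533 = 3788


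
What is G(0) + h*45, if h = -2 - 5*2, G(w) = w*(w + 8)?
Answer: -540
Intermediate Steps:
G(w) = w*(8 + w)
h = -12 (h = -2 - 10 = -12)
G(0) + h*45 = 0*(8 + 0) - 12*45 = 0*8 - 540 = 0 - 540 = -540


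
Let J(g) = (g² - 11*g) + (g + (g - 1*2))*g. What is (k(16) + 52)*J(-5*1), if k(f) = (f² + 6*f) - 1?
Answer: 56420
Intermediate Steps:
J(g) = g² - 11*g + g*(-2 + 2*g) (J(g) = (g² - 11*g) + (g + (g - 2))*g = (g² - 11*g) + (g + (-2 + g))*g = (g² - 11*g) + (-2 + 2*g)*g = (g² - 11*g) + g*(-2 + 2*g) = g² - 11*g + g*(-2 + 2*g))
k(f) = -1 + f² + 6*f
(k(16) + 52)*J(-5*1) = ((-1 + 16² + 6*16) + 52)*((-5*1)*(-13 + 3*(-5*1))) = ((-1 + 256 + 96) + 52)*(-5*(-13 + 3*(-5))) = (351 + 52)*(-5*(-13 - 15)) = 403*(-5*(-28)) = 403*140 = 56420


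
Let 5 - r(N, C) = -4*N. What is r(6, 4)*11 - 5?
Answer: 314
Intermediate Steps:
r(N, C) = 5 + 4*N (r(N, C) = 5 - (-4)*N = 5 + 4*N)
r(6, 4)*11 - 5 = (5 + 4*6)*11 - 5 = (5 + 24)*11 - 5 = 29*11 - 5 = 319 - 5 = 314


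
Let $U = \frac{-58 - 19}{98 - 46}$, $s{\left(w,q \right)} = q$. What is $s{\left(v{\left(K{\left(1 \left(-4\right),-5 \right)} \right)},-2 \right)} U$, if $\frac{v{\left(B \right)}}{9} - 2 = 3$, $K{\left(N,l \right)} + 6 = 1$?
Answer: $\frac{77}{26} \approx 2.9615$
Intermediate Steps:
$K{\left(N,l \right)} = -5$ ($K{\left(N,l \right)} = -6 + 1 = -5$)
$v{\left(B \right)} = 45$ ($v{\left(B \right)} = 18 + 9 \cdot 3 = 18 + 27 = 45$)
$U = - \frac{77}{52} \approx -1.4808$
$s{\left(v{\left(K{\left(1 \left(-4\right),-5 \right)} \right)},-2 \right)} U = \left(-2\right) \left(- \frac{77}{52}\right) = \frac{77}{26}$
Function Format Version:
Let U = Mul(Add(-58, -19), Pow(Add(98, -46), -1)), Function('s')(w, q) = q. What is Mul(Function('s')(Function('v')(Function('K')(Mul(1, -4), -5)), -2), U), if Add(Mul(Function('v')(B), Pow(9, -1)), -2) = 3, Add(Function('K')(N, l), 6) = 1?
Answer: Rational(77, 26) ≈ 2.9615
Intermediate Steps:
Function('K')(N, l) = -5 (Function('K')(N, l) = Add(-6, 1) = -5)
Function('v')(B) = 45 (Function('v')(B) = Add(18, Mul(9, 3)) = Add(18, 27) = 45)
U = Rational(-77, 52) (U = Mul(-77, Pow(52, -1)) = Mul(-77, Rational(1, 52)) = Rational(-77, 52) ≈ -1.4808)
Mul(Function('s')(Function('v')(Function('K')(Mul(1, -4), -5)), -2), U) = Mul(-2, Rational(-77, 52)) = Rational(77, 26)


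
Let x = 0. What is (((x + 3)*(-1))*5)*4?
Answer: -60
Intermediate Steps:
(((x + 3)*(-1))*5)*4 = (((0 + 3)*(-1))*5)*4 = ((3*(-1))*5)*4 = -3*5*4 = -15*4 = -60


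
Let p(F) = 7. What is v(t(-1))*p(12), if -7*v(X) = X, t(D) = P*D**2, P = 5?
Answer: -5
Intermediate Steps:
t(D) = 5*D**2
v(X) = -X/7
v(t(-1))*p(12) = -5*(-1)**2/7*7 = -5/7*7 = -5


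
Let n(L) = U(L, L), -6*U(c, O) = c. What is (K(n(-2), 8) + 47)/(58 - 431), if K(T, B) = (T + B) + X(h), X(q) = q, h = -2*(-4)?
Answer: -190/1119 ≈ -0.16979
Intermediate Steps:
U(c, O) = -c/6
n(L) = -L/6
h = 8
K(T, B) = 8 + B + T (K(T, B) = (T + B) + 8 = (B + T) + 8 = 8 + B + T)
(K(n(-2), 8) + 47)/(58 - 431) = ((8 + 8 - 1/6*(-2)) + 47)/(58 - 431) = ((8 + 8 + 1/3) + 47)/(-373) = (49/3 + 47)*(-1/373) = (190/3)*(-1/373) = -190/1119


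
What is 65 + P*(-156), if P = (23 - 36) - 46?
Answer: 9269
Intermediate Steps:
P = -59 (P = -13 - 46 = -59)
65 + P*(-156) = 65 - 59*(-156) = 65 + 9204 = 9269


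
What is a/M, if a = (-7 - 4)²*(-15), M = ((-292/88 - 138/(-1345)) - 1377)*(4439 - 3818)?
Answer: 17901950/8453999853 ≈ 0.0021176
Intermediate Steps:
M = -25361999559/29590 (M = ((-292*1/88 - 138*(-1/1345)) - 1377)*621 = ((-73/22 + 138/1345) - 1377)*621 = (-95149/29590 - 1377)*621 = -40840579/29590*621 = -25361999559/29590 ≈ -8.5711e+5)
a = -1815 (a = (-11)²*(-15) = 121*(-15) = -1815)
a/M = -1815/(-25361999559/29590) = -1815*(-29590/25361999559) = 17901950/8453999853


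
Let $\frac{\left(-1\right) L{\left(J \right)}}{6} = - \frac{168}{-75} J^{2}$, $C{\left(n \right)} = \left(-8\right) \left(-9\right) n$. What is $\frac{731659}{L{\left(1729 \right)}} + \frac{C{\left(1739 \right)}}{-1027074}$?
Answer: $- \frac{24092024407793}{171941119035504} \approx -0.14012$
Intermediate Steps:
$C{\left(n \right)} = 72 n$
$L{\left(J \right)} = - \frac{336 J^{2}}{25}$ ($L{\left(J \right)} = - 6 - \frac{168}{-75} J^{2} = - 6 \left(-168\right) \left(- \frac{1}{75}\right) J^{2} = - 6 \frac{56 J^{2}}{25} = - \frac{336 J^{2}}{25}$)
$\frac{731659}{L{\left(1729 \right)}} + \frac{C{\left(1739 \right)}}{-1027074} = \frac{731659}{\left(- \frac{336}{25}\right) 1729^{2}} + \frac{72 \cdot 1739}{-1027074} = \frac{731659}{\left(- \frac{336}{25}\right) 2989441} + 125208 \left(- \frac{1}{1027074}\right) = \frac{731659}{- \frac{1004452176}{25}} - \frac{20868}{171179} = 731659 \left(- \frac{25}{1004452176}\right) - \frac{20868}{171179} = - \frac{18291475}{1004452176} - \frac{20868}{171179} = - \frac{24092024407793}{171941119035504}$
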